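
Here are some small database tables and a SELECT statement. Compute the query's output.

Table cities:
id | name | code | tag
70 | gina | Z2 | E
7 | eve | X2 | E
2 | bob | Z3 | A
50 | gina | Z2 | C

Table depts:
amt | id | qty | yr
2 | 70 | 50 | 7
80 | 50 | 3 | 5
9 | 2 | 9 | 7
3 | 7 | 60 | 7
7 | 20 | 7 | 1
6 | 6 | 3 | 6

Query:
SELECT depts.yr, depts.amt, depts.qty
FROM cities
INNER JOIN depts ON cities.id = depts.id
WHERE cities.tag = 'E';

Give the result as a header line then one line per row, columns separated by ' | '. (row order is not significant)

== RESULT ==
depts.yr | depts.amt | depts.qty
7 | 2 | 50
7 | 3 | 60

Derivation:
After JOIN depts (4 rows):
cities.id | cities.name | cities.code | cities.tag | depts.amt | depts.id | depts.qty | depts.yr
70 | gina | Z2 | E | 2 | 70 | 50 | 7
7 | eve | X2 | E | 3 | 7 | 60 | 7
2 | bob | Z3 | A | 9 | 2 | 9 | 7
50 | gina | Z2 | C | 80 | 50 | 3 | 5
After WHERE (2 rows):
cities.id | cities.name | cities.code | cities.tag | depts.amt | depts.id | depts.qty | depts.yr
70 | gina | Z2 | E | 2 | 70 | 50 | 7
7 | eve | X2 | E | 3 | 7 | 60 | 7
After SELECT (2 rows):
depts.yr | depts.amt | depts.qty
7 | 2 | 50
7 | 3 | 60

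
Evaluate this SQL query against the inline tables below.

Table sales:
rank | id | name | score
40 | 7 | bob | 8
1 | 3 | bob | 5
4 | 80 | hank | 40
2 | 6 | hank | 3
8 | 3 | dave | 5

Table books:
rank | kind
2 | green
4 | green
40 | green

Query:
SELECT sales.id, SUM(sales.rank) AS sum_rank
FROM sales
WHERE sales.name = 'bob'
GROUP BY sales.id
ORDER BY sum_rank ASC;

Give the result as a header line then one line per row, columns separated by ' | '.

After WHERE (2 rows):
sales.rank | sales.id | sales.name | sales.score
40 | 7 | bob | 8
1 | 3 | bob | 5
After GROUP BY (2 rows):
sales.id | sum_rank
7 | 40
3 | 1
After ORDER BY (2 rows):
sales.id | sum_rank
3 | 1
7 | 40

== RESULT ==
sales.id | sum_rank
3 | 1
7 | 40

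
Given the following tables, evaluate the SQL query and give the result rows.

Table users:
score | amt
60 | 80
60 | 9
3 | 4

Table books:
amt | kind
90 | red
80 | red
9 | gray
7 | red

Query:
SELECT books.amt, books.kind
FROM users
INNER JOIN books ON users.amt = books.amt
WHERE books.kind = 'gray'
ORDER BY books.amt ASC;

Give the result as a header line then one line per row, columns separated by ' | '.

== RESULT ==
books.amt | books.kind
9 | gray

Derivation:
After JOIN books (2 rows):
users.score | users.amt | books.amt | books.kind
60 | 80 | 80 | red
60 | 9 | 9 | gray
After WHERE (1 rows):
users.score | users.amt | books.amt | books.kind
60 | 9 | 9 | gray
After SELECT (1 rows):
books.amt | books.kind
9 | gray
After ORDER BY (1 rows):
books.amt | books.kind
9 | gray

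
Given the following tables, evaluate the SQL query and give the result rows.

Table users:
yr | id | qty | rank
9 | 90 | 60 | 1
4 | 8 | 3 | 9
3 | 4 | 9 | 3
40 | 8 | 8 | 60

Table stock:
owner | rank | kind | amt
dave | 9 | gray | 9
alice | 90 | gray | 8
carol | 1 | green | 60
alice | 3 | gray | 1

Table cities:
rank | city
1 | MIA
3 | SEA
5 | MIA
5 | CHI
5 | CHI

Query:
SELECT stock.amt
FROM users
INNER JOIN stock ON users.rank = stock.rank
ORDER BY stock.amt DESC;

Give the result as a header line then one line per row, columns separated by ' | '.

After JOIN stock (3 rows):
users.yr | users.id | users.qty | users.rank | stock.owner | stock.rank | stock.kind | stock.amt
9 | 90 | 60 | 1 | carol | 1 | green | 60
4 | 8 | 3 | 9 | dave | 9 | gray | 9
3 | 4 | 9 | 3 | alice | 3 | gray | 1
After SELECT (3 rows):
stock.amt
60
9
1
After ORDER BY (3 rows):
stock.amt
60
9
1

== RESULT ==
stock.amt
60
9
1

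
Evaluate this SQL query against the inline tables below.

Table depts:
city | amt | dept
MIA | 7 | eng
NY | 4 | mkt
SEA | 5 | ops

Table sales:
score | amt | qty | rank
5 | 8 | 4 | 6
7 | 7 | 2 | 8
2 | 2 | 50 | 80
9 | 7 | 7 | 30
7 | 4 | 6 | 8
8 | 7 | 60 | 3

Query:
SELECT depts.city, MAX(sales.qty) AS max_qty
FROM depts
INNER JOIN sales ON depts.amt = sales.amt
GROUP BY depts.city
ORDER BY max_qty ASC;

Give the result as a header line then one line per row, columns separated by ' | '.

After JOIN sales (4 rows):
depts.city | depts.amt | depts.dept | sales.score | sales.amt | sales.qty | sales.rank
MIA | 7 | eng | 7 | 7 | 2 | 8
MIA | 7 | eng | 9 | 7 | 7 | 30
MIA | 7 | eng | 8 | 7 | 60 | 3
NY | 4 | mkt | 7 | 4 | 6 | 8
After GROUP BY (2 rows):
depts.city | max_qty
MIA | 60
NY | 6
After ORDER BY (2 rows):
depts.city | max_qty
NY | 6
MIA | 60

== RESULT ==
depts.city | max_qty
NY | 6
MIA | 60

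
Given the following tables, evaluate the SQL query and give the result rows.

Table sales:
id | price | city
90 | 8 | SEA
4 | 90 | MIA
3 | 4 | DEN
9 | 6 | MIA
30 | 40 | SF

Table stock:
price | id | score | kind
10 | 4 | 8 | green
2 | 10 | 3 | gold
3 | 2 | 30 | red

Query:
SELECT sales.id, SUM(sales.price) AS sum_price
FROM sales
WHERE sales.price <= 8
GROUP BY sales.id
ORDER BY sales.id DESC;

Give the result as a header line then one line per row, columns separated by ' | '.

== RESULT ==
sales.id | sum_price
90 | 8
9 | 6
3 | 4

Derivation:
After WHERE (3 rows):
sales.id | sales.price | sales.city
90 | 8 | SEA
3 | 4 | DEN
9 | 6 | MIA
After GROUP BY (3 rows):
sales.id | sum_price
90 | 8
3 | 4
9 | 6
After ORDER BY (3 rows):
sales.id | sum_price
90 | 8
9 | 6
3 | 4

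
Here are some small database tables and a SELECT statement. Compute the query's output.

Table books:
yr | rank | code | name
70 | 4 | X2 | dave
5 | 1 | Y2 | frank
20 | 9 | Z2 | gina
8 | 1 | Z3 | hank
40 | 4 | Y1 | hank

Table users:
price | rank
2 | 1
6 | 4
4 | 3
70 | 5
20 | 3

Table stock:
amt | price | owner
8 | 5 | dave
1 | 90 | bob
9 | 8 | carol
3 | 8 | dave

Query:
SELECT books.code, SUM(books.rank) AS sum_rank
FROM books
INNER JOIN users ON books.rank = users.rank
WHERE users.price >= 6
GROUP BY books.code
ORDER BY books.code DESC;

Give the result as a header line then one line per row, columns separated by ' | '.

== RESULT ==
books.code | sum_rank
Y1 | 4
X2 | 4

Derivation:
After JOIN users (4 rows):
books.yr | books.rank | books.code | books.name | users.price | users.rank
70 | 4 | X2 | dave | 6 | 4
5 | 1 | Y2 | frank | 2 | 1
8 | 1 | Z3 | hank | 2 | 1
40 | 4 | Y1 | hank | 6 | 4
After WHERE (2 rows):
books.yr | books.rank | books.code | books.name | users.price | users.rank
70 | 4 | X2 | dave | 6 | 4
40 | 4 | Y1 | hank | 6 | 4
After GROUP BY (2 rows):
books.code | sum_rank
X2 | 4
Y1 | 4
After ORDER BY (2 rows):
books.code | sum_rank
Y1 | 4
X2 | 4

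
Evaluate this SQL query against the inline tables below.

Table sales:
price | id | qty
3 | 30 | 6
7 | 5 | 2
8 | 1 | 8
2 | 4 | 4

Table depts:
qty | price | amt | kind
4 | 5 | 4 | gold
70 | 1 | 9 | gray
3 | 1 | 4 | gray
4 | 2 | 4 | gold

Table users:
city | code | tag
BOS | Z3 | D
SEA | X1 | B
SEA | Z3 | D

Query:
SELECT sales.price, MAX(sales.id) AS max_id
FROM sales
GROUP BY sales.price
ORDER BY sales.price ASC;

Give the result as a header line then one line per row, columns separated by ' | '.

After GROUP BY (4 rows):
sales.price | max_id
3 | 30
7 | 5
8 | 1
2 | 4
After ORDER BY (4 rows):
sales.price | max_id
2 | 4
3 | 30
7 | 5
8 | 1

== RESULT ==
sales.price | max_id
2 | 4
3 | 30
7 | 5
8 | 1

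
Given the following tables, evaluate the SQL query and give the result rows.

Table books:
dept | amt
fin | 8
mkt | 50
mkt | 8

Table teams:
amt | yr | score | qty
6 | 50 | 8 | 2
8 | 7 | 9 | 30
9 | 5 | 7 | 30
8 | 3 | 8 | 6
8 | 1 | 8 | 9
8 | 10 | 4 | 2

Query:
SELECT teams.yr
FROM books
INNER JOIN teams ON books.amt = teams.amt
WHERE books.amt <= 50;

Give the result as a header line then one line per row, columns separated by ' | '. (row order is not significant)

After JOIN teams (8 rows):
books.dept | books.amt | teams.amt | teams.yr | teams.score | teams.qty
fin | 8 | 8 | 7 | 9 | 30
fin | 8 | 8 | 3 | 8 | 6
fin | 8 | 8 | 1 | 8 | 9
fin | 8 | 8 | 10 | 4 | 2
mkt | 8 | 8 | 7 | 9 | 30
mkt | 8 | 8 | 3 | 8 | 6
mkt | 8 | 8 | 1 | 8 | 9
mkt | 8 | 8 | 10 | 4 | 2
After WHERE (8 rows):
books.dept | books.amt | teams.amt | teams.yr | teams.score | teams.qty
fin | 8 | 8 | 7 | 9 | 30
fin | 8 | 8 | 3 | 8 | 6
fin | 8 | 8 | 1 | 8 | 9
fin | 8 | 8 | 10 | 4 | 2
mkt | 8 | 8 | 7 | 9 | 30
mkt | 8 | 8 | 3 | 8 | 6
mkt | 8 | 8 | 1 | 8 | 9
mkt | 8 | 8 | 10 | 4 | 2
After SELECT (8 rows):
teams.yr
7
3
1
10
7
3
1
10

== RESULT ==
teams.yr
7
3
1
10
7
3
1
10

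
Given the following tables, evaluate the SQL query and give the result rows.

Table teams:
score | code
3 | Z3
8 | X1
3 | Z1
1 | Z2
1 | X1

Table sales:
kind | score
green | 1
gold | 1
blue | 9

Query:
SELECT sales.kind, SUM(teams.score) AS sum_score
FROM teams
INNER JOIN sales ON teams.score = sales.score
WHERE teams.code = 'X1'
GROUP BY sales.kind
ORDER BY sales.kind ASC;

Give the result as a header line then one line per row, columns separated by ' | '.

== RESULT ==
sales.kind | sum_score
gold | 1
green | 1

Derivation:
After JOIN sales (4 rows):
teams.score | teams.code | sales.kind | sales.score
1 | Z2 | green | 1
1 | Z2 | gold | 1
1 | X1 | green | 1
1 | X1 | gold | 1
After WHERE (2 rows):
teams.score | teams.code | sales.kind | sales.score
1 | X1 | green | 1
1 | X1 | gold | 1
After GROUP BY (2 rows):
sales.kind | sum_score
green | 1
gold | 1
After ORDER BY (2 rows):
sales.kind | sum_score
gold | 1
green | 1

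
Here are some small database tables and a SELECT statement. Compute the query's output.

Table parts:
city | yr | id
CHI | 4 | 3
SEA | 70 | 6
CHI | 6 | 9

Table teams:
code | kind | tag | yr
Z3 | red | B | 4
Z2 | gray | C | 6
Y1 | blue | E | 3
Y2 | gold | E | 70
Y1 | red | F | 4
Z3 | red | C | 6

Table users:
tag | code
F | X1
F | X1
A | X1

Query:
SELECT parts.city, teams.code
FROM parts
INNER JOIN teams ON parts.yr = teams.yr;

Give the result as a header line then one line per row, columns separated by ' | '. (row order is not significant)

== RESULT ==
parts.city | teams.code
CHI | Z3
CHI | Y1
SEA | Y2
CHI | Z2
CHI | Z3

Derivation:
After JOIN teams (5 rows):
parts.city | parts.yr | parts.id | teams.code | teams.kind | teams.tag | teams.yr
CHI | 4 | 3 | Z3 | red | B | 4
CHI | 4 | 3 | Y1 | red | F | 4
SEA | 70 | 6 | Y2 | gold | E | 70
CHI | 6 | 9 | Z2 | gray | C | 6
CHI | 6 | 9 | Z3 | red | C | 6
After SELECT (5 rows):
parts.city | teams.code
CHI | Z3
CHI | Y1
SEA | Y2
CHI | Z2
CHI | Z3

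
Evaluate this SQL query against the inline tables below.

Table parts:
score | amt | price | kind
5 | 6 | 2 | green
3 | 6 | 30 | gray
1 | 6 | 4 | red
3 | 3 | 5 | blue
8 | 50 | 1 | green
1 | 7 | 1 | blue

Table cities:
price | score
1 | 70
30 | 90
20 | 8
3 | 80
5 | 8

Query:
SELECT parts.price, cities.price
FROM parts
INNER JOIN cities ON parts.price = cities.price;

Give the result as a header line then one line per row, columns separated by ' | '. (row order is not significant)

After JOIN cities (4 rows):
parts.score | parts.amt | parts.price | parts.kind | cities.price | cities.score
3 | 6 | 30 | gray | 30 | 90
3 | 3 | 5 | blue | 5 | 8
8 | 50 | 1 | green | 1 | 70
1 | 7 | 1 | blue | 1 | 70
After SELECT (4 rows):
parts.price | cities.price
30 | 30
5 | 5
1 | 1
1 | 1

== RESULT ==
parts.price | cities.price
30 | 30
5 | 5
1 | 1
1 | 1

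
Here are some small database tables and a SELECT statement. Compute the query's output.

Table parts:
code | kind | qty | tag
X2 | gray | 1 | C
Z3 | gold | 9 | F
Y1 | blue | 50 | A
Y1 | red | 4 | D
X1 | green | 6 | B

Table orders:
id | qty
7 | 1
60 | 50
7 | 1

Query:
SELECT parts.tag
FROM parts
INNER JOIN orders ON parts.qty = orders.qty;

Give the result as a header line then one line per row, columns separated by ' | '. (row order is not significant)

== RESULT ==
parts.tag
C
C
A

Derivation:
After JOIN orders (3 rows):
parts.code | parts.kind | parts.qty | parts.tag | orders.id | orders.qty
X2 | gray | 1 | C | 7 | 1
X2 | gray | 1 | C | 7 | 1
Y1 | blue | 50 | A | 60 | 50
After SELECT (3 rows):
parts.tag
C
C
A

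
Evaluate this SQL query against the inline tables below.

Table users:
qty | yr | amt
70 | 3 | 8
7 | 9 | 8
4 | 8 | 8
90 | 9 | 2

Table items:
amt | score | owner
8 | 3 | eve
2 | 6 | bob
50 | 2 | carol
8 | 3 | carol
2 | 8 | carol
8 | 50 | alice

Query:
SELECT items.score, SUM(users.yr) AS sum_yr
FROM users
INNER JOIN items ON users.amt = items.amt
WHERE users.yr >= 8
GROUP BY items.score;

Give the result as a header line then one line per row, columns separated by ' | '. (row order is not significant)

== RESULT ==
items.score | sum_yr
3 | 34
50 | 17
6 | 9
8 | 9

Derivation:
After JOIN items (11 rows):
users.qty | users.yr | users.amt | items.amt | items.score | items.owner
70 | 3 | 8 | 8 | 3 | eve
70 | 3 | 8 | 8 | 3 | carol
70 | 3 | 8 | 8 | 50 | alice
7 | 9 | 8 | 8 | 3 | eve
7 | 9 | 8 | 8 | 3 | carol
7 | 9 | 8 | 8 | 50 | alice
4 | 8 | 8 | 8 | 3 | eve
4 | 8 | 8 | 8 | 3 | carol
4 | 8 | 8 | 8 | 50 | alice
90 | 9 | 2 | 2 | 6 | bob
90 | 9 | 2 | 2 | 8 | carol
After WHERE (8 rows):
users.qty | users.yr | users.amt | items.amt | items.score | items.owner
7 | 9 | 8 | 8 | 3 | eve
7 | 9 | 8 | 8 | 3 | carol
7 | 9 | 8 | 8 | 50 | alice
4 | 8 | 8 | 8 | 3 | eve
4 | 8 | 8 | 8 | 3 | carol
4 | 8 | 8 | 8 | 50 | alice
90 | 9 | 2 | 2 | 6 | bob
90 | 9 | 2 | 2 | 8 | carol
After GROUP BY (4 rows):
items.score | sum_yr
3 | 34
50 | 17
6 | 9
8 | 9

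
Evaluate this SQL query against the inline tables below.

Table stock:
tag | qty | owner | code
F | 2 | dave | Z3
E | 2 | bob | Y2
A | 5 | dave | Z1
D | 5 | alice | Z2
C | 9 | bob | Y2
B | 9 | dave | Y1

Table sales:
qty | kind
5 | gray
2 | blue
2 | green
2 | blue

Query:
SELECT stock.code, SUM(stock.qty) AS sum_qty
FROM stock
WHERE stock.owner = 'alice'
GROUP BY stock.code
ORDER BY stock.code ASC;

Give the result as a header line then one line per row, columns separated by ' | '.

== RESULT ==
stock.code | sum_qty
Z2 | 5

Derivation:
After WHERE (1 rows):
stock.tag | stock.qty | stock.owner | stock.code
D | 5 | alice | Z2
After GROUP BY (1 rows):
stock.code | sum_qty
Z2 | 5
After ORDER BY (1 rows):
stock.code | sum_qty
Z2 | 5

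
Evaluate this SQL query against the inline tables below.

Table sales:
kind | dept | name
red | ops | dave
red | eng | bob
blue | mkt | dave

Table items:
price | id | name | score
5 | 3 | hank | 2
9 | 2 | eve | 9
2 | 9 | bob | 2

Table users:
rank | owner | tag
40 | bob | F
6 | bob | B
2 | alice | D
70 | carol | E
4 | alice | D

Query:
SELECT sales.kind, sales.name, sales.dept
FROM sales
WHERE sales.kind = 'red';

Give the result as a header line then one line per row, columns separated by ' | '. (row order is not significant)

After WHERE (2 rows):
sales.kind | sales.dept | sales.name
red | ops | dave
red | eng | bob
After SELECT (2 rows):
sales.kind | sales.name | sales.dept
red | dave | ops
red | bob | eng

== RESULT ==
sales.kind | sales.name | sales.dept
red | dave | ops
red | bob | eng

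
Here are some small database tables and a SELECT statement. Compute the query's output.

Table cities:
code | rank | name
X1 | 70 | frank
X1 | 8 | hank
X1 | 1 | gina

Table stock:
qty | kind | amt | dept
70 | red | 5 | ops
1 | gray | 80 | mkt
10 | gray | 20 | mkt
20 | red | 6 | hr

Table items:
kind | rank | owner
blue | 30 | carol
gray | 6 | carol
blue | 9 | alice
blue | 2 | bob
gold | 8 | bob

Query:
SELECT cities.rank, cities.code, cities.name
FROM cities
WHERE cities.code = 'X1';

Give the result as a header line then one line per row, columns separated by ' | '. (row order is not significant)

== RESULT ==
cities.rank | cities.code | cities.name
70 | X1 | frank
8 | X1 | hank
1 | X1 | gina

Derivation:
After WHERE (3 rows):
cities.code | cities.rank | cities.name
X1 | 70 | frank
X1 | 8 | hank
X1 | 1 | gina
After SELECT (3 rows):
cities.rank | cities.code | cities.name
70 | X1 | frank
8 | X1 | hank
1 | X1 | gina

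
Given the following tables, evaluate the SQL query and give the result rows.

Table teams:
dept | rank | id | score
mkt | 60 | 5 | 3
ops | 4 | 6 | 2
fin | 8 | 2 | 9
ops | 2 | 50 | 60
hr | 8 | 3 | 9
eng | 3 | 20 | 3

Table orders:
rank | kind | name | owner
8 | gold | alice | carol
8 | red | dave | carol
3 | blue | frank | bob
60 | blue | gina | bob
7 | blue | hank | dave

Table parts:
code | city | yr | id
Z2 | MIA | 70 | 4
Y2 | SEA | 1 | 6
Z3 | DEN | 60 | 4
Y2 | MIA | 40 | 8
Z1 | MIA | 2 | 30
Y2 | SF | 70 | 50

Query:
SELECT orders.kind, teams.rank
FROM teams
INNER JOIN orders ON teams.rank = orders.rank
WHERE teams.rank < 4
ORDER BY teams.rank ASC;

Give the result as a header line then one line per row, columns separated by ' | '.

== RESULT ==
orders.kind | teams.rank
blue | 3

Derivation:
After JOIN orders (6 rows):
teams.dept | teams.rank | teams.id | teams.score | orders.rank | orders.kind | orders.name | orders.owner
mkt | 60 | 5 | 3 | 60 | blue | gina | bob
fin | 8 | 2 | 9 | 8 | gold | alice | carol
fin | 8 | 2 | 9 | 8 | red | dave | carol
hr | 8 | 3 | 9 | 8 | gold | alice | carol
hr | 8 | 3 | 9 | 8 | red | dave | carol
eng | 3 | 20 | 3 | 3 | blue | frank | bob
After WHERE (1 rows):
teams.dept | teams.rank | teams.id | teams.score | orders.rank | orders.kind | orders.name | orders.owner
eng | 3 | 20 | 3 | 3 | blue | frank | bob
After SELECT (1 rows):
orders.kind | teams.rank
blue | 3
After ORDER BY (1 rows):
orders.kind | teams.rank
blue | 3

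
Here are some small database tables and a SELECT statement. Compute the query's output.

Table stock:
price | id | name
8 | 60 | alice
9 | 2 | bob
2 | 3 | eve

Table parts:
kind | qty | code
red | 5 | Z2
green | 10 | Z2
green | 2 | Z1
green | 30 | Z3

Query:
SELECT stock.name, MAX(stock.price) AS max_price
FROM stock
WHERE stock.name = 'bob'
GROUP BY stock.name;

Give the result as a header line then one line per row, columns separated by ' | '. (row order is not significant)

== RESULT ==
stock.name | max_price
bob | 9

Derivation:
After WHERE (1 rows):
stock.price | stock.id | stock.name
9 | 2 | bob
After GROUP BY (1 rows):
stock.name | max_price
bob | 9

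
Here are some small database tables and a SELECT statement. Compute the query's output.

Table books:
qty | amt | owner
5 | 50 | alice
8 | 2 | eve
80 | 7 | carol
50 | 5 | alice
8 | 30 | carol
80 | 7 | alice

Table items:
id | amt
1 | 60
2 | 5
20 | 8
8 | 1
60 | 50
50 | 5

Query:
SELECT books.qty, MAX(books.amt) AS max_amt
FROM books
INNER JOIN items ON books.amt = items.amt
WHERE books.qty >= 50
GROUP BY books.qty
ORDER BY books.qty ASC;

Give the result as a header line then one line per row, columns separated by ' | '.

== RESULT ==
books.qty | max_amt
50 | 5

Derivation:
After JOIN items (3 rows):
books.qty | books.amt | books.owner | items.id | items.amt
5 | 50 | alice | 60 | 50
50 | 5 | alice | 2 | 5
50 | 5 | alice | 50 | 5
After WHERE (2 rows):
books.qty | books.amt | books.owner | items.id | items.amt
50 | 5 | alice | 2 | 5
50 | 5 | alice | 50 | 5
After GROUP BY (1 rows):
books.qty | max_amt
50 | 5
After ORDER BY (1 rows):
books.qty | max_amt
50 | 5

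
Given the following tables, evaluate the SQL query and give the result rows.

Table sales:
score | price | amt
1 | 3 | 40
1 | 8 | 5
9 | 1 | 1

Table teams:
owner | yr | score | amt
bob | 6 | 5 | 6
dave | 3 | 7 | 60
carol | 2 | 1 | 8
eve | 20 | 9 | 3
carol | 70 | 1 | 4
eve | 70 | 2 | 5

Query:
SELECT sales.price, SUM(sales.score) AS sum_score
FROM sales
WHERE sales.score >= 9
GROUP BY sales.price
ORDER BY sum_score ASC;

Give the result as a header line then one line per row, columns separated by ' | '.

After WHERE (1 rows):
sales.score | sales.price | sales.amt
9 | 1 | 1
After GROUP BY (1 rows):
sales.price | sum_score
1 | 9
After ORDER BY (1 rows):
sales.price | sum_score
1 | 9

== RESULT ==
sales.price | sum_score
1 | 9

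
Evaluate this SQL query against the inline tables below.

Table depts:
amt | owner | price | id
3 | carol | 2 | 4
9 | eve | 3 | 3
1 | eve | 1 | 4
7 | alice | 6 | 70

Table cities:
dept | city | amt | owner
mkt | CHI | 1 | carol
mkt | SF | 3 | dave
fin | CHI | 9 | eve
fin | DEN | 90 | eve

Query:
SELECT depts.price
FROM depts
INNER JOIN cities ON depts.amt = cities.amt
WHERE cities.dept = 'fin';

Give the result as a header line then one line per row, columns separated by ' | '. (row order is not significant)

== RESULT ==
depts.price
3

Derivation:
After JOIN cities (3 rows):
depts.amt | depts.owner | depts.price | depts.id | cities.dept | cities.city | cities.amt | cities.owner
3 | carol | 2 | 4 | mkt | SF | 3 | dave
9 | eve | 3 | 3 | fin | CHI | 9 | eve
1 | eve | 1 | 4 | mkt | CHI | 1 | carol
After WHERE (1 rows):
depts.amt | depts.owner | depts.price | depts.id | cities.dept | cities.city | cities.amt | cities.owner
9 | eve | 3 | 3 | fin | CHI | 9 | eve
After SELECT (1 rows):
depts.price
3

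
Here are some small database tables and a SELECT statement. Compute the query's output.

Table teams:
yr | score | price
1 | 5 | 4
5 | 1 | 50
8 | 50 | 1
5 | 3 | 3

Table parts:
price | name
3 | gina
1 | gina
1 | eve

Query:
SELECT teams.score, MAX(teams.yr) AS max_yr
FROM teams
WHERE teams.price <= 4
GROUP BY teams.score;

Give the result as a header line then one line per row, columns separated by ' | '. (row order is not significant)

== RESULT ==
teams.score | max_yr
5 | 1
50 | 8
3 | 5

Derivation:
After WHERE (3 rows):
teams.yr | teams.score | teams.price
1 | 5 | 4
8 | 50 | 1
5 | 3 | 3
After GROUP BY (3 rows):
teams.score | max_yr
5 | 1
50 | 8
3 | 5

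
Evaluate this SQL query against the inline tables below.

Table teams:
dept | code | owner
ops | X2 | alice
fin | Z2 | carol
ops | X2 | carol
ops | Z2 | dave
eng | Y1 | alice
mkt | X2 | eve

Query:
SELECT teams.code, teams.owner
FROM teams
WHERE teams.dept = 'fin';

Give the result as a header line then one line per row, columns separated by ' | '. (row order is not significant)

== RESULT ==
teams.code | teams.owner
Z2 | carol

Derivation:
After WHERE (1 rows):
teams.dept | teams.code | teams.owner
fin | Z2 | carol
After SELECT (1 rows):
teams.code | teams.owner
Z2 | carol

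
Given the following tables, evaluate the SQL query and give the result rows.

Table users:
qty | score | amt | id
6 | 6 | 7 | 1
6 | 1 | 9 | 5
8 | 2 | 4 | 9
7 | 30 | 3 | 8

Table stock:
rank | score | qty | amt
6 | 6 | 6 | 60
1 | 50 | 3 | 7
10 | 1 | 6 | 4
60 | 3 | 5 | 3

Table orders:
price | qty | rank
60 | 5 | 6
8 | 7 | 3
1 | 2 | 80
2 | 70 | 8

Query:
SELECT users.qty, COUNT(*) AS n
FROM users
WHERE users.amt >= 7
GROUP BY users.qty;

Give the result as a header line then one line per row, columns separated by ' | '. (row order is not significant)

After WHERE (2 rows):
users.qty | users.score | users.amt | users.id
6 | 6 | 7 | 1
6 | 1 | 9 | 5
After GROUP BY (1 rows):
users.qty | n
6 | 2

== RESULT ==
users.qty | n
6 | 2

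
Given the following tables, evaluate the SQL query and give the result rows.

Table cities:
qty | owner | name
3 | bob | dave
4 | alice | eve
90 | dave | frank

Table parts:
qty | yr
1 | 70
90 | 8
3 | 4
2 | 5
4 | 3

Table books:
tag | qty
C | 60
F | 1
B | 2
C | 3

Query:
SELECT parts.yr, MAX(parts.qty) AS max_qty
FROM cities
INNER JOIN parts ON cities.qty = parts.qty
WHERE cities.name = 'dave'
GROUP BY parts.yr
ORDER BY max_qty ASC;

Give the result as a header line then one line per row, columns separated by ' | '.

After JOIN parts (3 rows):
cities.qty | cities.owner | cities.name | parts.qty | parts.yr
3 | bob | dave | 3 | 4
4 | alice | eve | 4 | 3
90 | dave | frank | 90 | 8
After WHERE (1 rows):
cities.qty | cities.owner | cities.name | parts.qty | parts.yr
3 | bob | dave | 3 | 4
After GROUP BY (1 rows):
parts.yr | max_qty
4 | 3
After ORDER BY (1 rows):
parts.yr | max_qty
4 | 3

== RESULT ==
parts.yr | max_qty
4 | 3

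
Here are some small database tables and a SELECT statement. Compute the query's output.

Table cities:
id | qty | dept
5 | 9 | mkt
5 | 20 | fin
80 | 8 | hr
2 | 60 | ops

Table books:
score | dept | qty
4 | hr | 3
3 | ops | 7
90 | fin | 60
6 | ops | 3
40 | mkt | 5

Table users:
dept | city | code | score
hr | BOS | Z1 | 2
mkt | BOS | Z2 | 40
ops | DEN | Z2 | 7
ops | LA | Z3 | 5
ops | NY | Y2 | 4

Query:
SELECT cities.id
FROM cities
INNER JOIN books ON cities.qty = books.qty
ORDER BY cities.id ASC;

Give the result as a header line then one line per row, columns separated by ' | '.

After JOIN books (1 rows):
cities.id | cities.qty | cities.dept | books.score | books.dept | books.qty
2 | 60 | ops | 90 | fin | 60
After SELECT (1 rows):
cities.id
2
After ORDER BY (1 rows):
cities.id
2

== RESULT ==
cities.id
2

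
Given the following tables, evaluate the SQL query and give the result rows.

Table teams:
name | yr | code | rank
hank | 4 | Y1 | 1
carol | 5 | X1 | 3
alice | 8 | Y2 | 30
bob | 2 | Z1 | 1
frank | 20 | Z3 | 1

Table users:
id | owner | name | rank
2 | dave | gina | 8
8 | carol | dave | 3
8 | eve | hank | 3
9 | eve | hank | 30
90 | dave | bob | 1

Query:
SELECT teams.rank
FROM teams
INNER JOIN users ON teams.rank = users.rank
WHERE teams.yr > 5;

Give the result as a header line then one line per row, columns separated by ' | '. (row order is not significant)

== RESULT ==
teams.rank
30
1

Derivation:
After JOIN users (6 rows):
teams.name | teams.yr | teams.code | teams.rank | users.id | users.owner | users.name | users.rank
hank | 4 | Y1 | 1 | 90 | dave | bob | 1
carol | 5 | X1 | 3 | 8 | carol | dave | 3
carol | 5 | X1 | 3 | 8 | eve | hank | 3
alice | 8 | Y2 | 30 | 9 | eve | hank | 30
bob | 2 | Z1 | 1 | 90 | dave | bob | 1
frank | 20 | Z3 | 1 | 90 | dave | bob | 1
After WHERE (2 rows):
teams.name | teams.yr | teams.code | teams.rank | users.id | users.owner | users.name | users.rank
alice | 8 | Y2 | 30 | 9 | eve | hank | 30
frank | 20 | Z3 | 1 | 90 | dave | bob | 1
After SELECT (2 rows):
teams.rank
30
1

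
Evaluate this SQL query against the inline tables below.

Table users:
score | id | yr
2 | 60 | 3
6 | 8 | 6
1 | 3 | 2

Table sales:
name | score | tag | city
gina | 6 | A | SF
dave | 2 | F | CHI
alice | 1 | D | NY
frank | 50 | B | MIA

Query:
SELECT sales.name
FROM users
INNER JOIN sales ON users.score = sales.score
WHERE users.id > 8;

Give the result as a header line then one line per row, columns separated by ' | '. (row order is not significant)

== RESULT ==
sales.name
dave

Derivation:
After JOIN sales (3 rows):
users.score | users.id | users.yr | sales.name | sales.score | sales.tag | sales.city
2 | 60 | 3 | dave | 2 | F | CHI
6 | 8 | 6 | gina | 6 | A | SF
1 | 3 | 2 | alice | 1 | D | NY
After WHERE (1 rows):
users.score | users.id | users.yr | sales.name | sales.score | sales.tag | sales.city
2 | 60 | 3 | dave | 2 | F | CHI
After SELECT (1 rows):
sales.name
dave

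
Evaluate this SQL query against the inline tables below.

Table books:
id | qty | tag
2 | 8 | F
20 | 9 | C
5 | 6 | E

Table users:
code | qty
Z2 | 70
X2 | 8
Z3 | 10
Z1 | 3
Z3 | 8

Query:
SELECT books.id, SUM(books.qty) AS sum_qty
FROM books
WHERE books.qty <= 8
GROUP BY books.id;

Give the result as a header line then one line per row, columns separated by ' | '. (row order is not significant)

== RESULT ==
books.id | sum_qty
2 | 8
5 | 6

Derivation:
After WHERE (2 rows):
books.id | books.qty | books.tag
2 | 8 | F
5 | 6 | E
After GROUP BY (2 rows):
books.id | sum_qty
2 | 8
5 | 6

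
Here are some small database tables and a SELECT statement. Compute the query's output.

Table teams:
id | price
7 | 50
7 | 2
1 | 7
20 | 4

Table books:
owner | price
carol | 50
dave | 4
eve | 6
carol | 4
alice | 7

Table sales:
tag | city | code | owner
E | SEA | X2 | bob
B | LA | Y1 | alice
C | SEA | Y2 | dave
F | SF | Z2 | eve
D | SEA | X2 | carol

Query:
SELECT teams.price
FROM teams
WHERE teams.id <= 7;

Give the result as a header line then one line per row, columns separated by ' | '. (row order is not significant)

== RESULT ==
teams.price
50
2
7

Derivation:
After WHERE (3 rows):
teams.id | teams.price
7 | 50
7 | 2
1 | 7
After SELECT (3 rows):
teams.price
50
2
7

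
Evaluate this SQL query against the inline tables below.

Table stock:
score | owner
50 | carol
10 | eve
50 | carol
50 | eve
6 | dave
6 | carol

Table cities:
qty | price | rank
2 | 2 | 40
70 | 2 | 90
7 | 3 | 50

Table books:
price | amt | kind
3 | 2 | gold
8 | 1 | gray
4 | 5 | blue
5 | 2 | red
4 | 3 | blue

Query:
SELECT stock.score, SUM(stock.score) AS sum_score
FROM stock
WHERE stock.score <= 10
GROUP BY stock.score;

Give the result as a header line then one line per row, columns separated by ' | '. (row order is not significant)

After WHERE (3 rows):
stock.score | stock.owner
10 | eve
6 | dave
6 | carol
After GROUP BY (2 rows):
stock.score | sum_score
10 | 10
6 | 12

== RESULT ==
stock.score | sum_score
10 | 10
6 | 12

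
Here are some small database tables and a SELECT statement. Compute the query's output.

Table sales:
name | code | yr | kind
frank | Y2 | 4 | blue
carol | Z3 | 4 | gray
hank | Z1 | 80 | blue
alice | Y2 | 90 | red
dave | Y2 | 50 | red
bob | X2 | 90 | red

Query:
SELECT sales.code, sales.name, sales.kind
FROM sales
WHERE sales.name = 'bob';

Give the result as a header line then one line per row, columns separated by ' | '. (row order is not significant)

== RESULT ==
sales.code | sales.name | sales.kind
X2 | bob | red

Derivation:
After WHERE (1 rows):
sales.name | sales.code | sales.yr | sales.kind
bob | X2 | 90 | red
After SELECT (1 rows):
sales.code | sales.name | sales.kind
X2 | bob | red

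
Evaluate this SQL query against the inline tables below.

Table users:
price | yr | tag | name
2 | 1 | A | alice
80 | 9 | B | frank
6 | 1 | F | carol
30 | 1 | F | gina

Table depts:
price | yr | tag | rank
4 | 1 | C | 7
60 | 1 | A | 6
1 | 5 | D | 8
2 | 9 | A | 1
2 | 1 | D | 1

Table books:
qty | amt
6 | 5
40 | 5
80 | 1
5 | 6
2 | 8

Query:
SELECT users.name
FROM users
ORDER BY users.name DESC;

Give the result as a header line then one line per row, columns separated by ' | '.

== RESULT ==
users.name
gina
frank
carol
alice

Derivation:
After SELECT (4 rows):
users.name
alice
frank
carol
gina
After ORDER BY (4 rows):
users.name
gina
frank
carol
alice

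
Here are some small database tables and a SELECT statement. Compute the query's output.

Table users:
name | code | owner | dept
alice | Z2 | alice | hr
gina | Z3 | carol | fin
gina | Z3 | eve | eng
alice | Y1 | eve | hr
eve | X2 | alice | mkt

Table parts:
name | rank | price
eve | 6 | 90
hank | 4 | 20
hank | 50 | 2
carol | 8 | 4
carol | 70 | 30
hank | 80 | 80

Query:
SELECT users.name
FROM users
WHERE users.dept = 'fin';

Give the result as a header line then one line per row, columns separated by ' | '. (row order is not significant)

After WHERE (1 rows):
users.name | users.code | users.owner | users.dept
gina | Z3 | carol | fin
After SELECT (1 rows):
users.name
gina

== RESULT ==
users.name
gina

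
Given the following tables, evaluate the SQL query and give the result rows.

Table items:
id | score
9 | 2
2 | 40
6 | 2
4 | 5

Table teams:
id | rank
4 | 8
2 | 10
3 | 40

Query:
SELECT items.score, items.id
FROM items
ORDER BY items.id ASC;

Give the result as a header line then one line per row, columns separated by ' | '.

== RESULT ==
items.score | items.id
40 | 2
5 | 4
2 | 6
2 | 9

Derivation:
After SELECT (4 rows):
items.score | items.id
2 | 9
40 | 2
2 | 6
5 | 4
After ORDER BY (4 rows):
items.score | items.id
40 | 2
5 | 4
2 | 6
2 | 9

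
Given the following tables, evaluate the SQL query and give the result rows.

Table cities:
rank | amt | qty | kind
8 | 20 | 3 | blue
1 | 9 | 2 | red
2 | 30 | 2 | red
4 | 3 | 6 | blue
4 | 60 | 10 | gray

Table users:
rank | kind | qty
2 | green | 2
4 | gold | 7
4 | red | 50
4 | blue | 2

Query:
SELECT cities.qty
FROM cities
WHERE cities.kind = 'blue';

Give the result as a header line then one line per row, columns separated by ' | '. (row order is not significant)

== RESULT ==
cities.qty
3
6

Derivation:
After WHERE (2 rows):
cities.rank | cities.amt | cities.qty | cities.kind
8 | 20 | 3 | blue
4 | 3 | 6 | blue
After SELECT (2 rows):
cities.qty
3
6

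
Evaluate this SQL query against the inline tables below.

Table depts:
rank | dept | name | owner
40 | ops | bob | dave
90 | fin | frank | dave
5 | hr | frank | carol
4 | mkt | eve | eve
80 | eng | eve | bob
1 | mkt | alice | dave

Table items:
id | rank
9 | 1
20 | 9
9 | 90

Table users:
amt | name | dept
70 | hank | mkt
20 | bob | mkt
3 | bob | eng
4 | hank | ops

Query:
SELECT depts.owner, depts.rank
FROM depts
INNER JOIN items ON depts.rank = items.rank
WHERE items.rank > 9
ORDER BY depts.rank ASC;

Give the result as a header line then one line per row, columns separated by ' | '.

After JOIN items (2 rows):
depts.rank | depts.dept | depts.name | depts.owner | items.id | items.rank
90 | fin | frank | dave | 9 | 90
1 | mkt | alice | dave | 9 | 1
After WHERE (1 rows):
depts.rank | depts.dept | depts.name | depts.owner | items.id | items.rank
90 | fin | frank | dave | 9 | 90
After SELECT (1 rows):
depts.owner | depts.rank
dave | 90
After ORDER BY (1 rows):
depts.owner | depts.rank
dave | 90

== RESULT ==
depts.owner | depts.rank
dave | 90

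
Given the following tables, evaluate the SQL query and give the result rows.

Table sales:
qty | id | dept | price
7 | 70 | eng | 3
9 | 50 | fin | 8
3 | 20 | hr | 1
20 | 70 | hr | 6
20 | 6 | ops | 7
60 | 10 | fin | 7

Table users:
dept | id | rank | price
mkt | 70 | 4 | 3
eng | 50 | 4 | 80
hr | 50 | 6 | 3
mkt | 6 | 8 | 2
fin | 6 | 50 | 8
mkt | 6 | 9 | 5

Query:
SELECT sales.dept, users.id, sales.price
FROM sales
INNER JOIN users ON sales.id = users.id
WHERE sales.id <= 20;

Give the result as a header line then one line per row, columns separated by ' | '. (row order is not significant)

== RESULT ==
sales.dept | users.id | sales.price
ops | 6 | 7
ops | 6 | 7
ops | 6 | 7

Derivation:
After JOIN users (7 rows):
sales.qty | sales.id | sales.dept | sales.price | users.dept | users.id | users.rank | users.price
7 | 70 | eng | 3 | mkt | 70 | 4 | 3
9 | 50 | fin | 8 | eng | 50 | 4 | 80
9 | 50 | fin | 8 | hr | 50 | 6 | 3
20 | 70 | hr | 6 | mkt | 70 | 4 | 3
20 | 6 | ops | 7 | mkt | 6 | 8 | 2
20 | 6 | ops | 7 | fin | 6 | 50 | 8
20 | 6 | ops | 7 | mkt | 6 | 9 | 5
After WHERE (3 rows):
sales.qty | sales.id | sales.dept | sales.price | users.dept | users.id | users.rank | users.price
20 | 6 | ops | 7 | mkt | 6 | 8 | 2
20 | 6 | ops | 7 | fin | 6 | 50 | 8
20 | 6 | ops | 7 | mkt | 6 | 9 | 5
After SELECT (3 rows):
sales.dept | users.id | sales.price
ops | 6 | 7
ops | 6 | 7
ops | 6 | 7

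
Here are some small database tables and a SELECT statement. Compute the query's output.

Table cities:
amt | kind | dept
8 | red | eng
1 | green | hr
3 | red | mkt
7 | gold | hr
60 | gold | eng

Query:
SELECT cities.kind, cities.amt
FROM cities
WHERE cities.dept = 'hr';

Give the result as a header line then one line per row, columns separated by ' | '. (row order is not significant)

After WHERE (2 rows):
cities.amt | cities.kind | cities.dept
1 | green | hr
7 | gold | hr
After SELECT (2 rows):
cities.kind | cities.amt
green | 1
gold | 7

== RESULT ==
cities.kind | cities.amt
green | 1
gold | 7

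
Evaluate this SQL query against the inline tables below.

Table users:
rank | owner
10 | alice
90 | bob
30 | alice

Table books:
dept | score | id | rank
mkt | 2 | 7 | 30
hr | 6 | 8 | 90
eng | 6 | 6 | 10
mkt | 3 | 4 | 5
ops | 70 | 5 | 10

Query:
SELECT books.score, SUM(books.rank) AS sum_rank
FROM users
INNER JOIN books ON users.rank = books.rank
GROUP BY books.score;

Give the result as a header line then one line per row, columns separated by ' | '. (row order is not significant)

After JOIN books (4 rows):
users.rank | users.owner | books.dept | books.score | books.id | books.rank
10 | alice | eng | 6 | 6 | 10
10 | alice | ops | 70 | 5 | 10
90 | bob | hr | 6 | 8 | 90
30 | alice | mkt | 2 | 7 | 30
After GROUP BY (3 rows):
books.score | sum_rank
6 | 100
70 | 10
2 | 30

== RESULT ==
books.score | sum_rank
6 | 100
70 | 10
2 | 30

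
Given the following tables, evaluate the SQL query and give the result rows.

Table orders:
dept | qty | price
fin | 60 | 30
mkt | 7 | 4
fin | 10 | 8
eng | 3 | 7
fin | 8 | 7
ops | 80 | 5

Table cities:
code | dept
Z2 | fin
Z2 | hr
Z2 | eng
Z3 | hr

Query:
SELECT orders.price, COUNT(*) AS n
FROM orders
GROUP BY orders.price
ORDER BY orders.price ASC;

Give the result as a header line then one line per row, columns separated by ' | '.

== RESULT ==
orders.price | n
4 | 1
5 | 1
7 | 2
8 | 1
30 | 1

Derivation:
After GROUP BY (5 rows):
orders.price | n
30 | 1
4 | 1
8 | 1
7 | 2
5 | 1
After ORDER BY (5 rows):
orders.price | n
4 | 1
5 | 1
7 | 2
8 | 1
30 | 1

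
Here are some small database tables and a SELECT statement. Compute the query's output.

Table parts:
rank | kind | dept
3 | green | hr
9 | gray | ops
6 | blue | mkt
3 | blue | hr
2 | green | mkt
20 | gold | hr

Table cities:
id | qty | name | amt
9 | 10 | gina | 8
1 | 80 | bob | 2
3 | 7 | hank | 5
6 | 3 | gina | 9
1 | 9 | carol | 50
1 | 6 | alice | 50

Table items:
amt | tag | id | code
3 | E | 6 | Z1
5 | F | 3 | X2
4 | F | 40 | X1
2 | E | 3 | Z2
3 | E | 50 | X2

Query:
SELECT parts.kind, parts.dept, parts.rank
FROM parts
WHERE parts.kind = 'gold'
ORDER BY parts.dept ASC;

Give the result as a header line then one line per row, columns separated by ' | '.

== RESULT ==
parts.kind | parts.dept | parts.rank
gold | hr | 20

Derivation:
After WHERE (1 rows):
parts.rank | parts.kind | parts.dept
20 | gold | hr
After SELECT (1 rows):
parts.kind | parts.dept | parts.rank
gold | hr | 20
After ORDER BY (1 rows):
parts.kind | parts.dept | parts.rank
gold | hr | 20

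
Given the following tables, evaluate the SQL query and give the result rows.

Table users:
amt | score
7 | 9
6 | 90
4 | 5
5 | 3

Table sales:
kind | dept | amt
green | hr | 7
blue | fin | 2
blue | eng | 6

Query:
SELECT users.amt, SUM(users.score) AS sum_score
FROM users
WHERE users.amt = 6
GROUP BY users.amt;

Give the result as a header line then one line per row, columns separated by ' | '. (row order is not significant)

== RESULT ==
users.amt | sum_score
6 | 90

Derivation:
After WHERE (1 rows):
users.amt | users.score
6 | 90
After GROUP BY (1 rows):
users.amt | sum_score
6 | 90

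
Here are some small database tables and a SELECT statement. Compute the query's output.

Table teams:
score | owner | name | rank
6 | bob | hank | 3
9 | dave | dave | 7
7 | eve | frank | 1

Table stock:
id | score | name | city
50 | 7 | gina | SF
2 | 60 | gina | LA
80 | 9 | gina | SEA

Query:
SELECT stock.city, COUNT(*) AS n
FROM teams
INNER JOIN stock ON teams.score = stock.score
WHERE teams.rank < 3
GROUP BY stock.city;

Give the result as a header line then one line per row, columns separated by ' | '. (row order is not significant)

After JOIN stock (2 rows):
teams.score | teams.owner | teams.name | teams.rank | stock.id | stock.score | stock.name | stock.city
9 | dave | dave | 7 | 80 | 9 | gina | SEA
7 | eve | frank | 1 | 50 | 7 | gina | SF
After WHERE (1 rows):
teams.score | teams.owner | teams.name | teams.rank | stock.id | stock.score | stock.name | stock.city
7 | eve | frank | 1 | 50 | 7 | gina | SF
After GROUP BY (1 rows):
stock.city | n
SF | 1

== RESULT ==
stock.city | n
SF | 1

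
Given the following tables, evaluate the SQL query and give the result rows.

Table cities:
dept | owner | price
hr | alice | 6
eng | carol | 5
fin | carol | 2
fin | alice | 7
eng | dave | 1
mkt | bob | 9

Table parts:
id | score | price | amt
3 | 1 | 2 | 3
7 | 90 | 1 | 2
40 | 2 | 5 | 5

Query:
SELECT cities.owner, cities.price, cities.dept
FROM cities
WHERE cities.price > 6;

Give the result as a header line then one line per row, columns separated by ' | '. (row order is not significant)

After WHERE (2 rows):
cities.dept | cities.owner | cities.price
fin | alice | 7
mkt | bob | 9
After SELECT (2 rows):
cities.owner | cities.price | cities.dept
alice | 7 | fin
bob | 9 | mkt

== RESULT ==
cities.owner | cities.price | cities.dept
alice | 7 | fin
bob | 9 | mkt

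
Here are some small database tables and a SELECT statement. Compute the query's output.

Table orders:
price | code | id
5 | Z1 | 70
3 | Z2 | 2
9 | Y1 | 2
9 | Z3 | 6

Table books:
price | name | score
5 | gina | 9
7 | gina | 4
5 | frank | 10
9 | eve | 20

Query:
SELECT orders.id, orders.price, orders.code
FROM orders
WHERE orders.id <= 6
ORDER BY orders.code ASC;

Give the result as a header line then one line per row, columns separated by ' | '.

After WHERE (3 rows):
orders.price | orders.code | orders.id
3 | Z2 | 2
9 | Y1 | 2
9 | Z3 | 6
After SELECT (3 rows):
orders.id | orders.price | orders.code
2 | 3 | Z2
2 | 9 | Y1
6 | 9 | Z3
After ORDER BY (3 rows):
orders.id | orders.price | orders.code
2 | 9 | Y1
2 | 3 | Z2
6 | 9 | Z3

== RESULT ==
orders.id | orders.price | orders.code
2 | 9 | Y1
2 | 3 | Z2
6 | 9 | Z3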